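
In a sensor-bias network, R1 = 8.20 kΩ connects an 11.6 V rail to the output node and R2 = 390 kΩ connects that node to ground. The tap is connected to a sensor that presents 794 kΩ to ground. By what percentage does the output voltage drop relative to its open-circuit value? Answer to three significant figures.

1.00 %

The divider's output (Thévenin) resistance is R1‖R2 = 8.031 kΩ.
Fractional drop under load = R_th/(R_th + R_L) = 8.031 / (8.031 + 794) = 0.01001.
So the output falls by 1.00 %.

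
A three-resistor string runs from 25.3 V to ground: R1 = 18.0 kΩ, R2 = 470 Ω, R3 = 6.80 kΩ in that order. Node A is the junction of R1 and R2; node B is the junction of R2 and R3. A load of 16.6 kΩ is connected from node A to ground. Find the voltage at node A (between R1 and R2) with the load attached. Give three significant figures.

V ≈ 5.55 V

Below node A the series string R2+R3 = 7270 Ω sits in parallel with the 16600 Ω load: 5056 Ω.
V_A = 25.3 × 5056/(18000 + 5056) = 5.55 V.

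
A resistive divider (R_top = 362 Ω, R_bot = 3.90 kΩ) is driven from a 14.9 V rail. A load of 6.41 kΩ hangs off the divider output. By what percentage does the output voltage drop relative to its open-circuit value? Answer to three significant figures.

4.91 %

The divider's output (Thévenin) resistance is R_top‖R_bot = 331.3 Ω.
Fractional drop under load = R_th/(R_th + R_L) = 331.3 / (331.3 + 6410) = 0.04914.
So the output falls by 4.91 %.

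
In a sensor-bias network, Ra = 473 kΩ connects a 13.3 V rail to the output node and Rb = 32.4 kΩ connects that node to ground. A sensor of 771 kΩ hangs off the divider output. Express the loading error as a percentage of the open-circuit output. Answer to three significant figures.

3.78 %

The divider's output (Thévenin) resistance is Ra‖Rb = 30.32 kΩ.
Fractional drop under load = R_th/(R_th + R_L) = 30.32 / (30.32 + 771) = 0.03784.
So the output falls by 3.78 %.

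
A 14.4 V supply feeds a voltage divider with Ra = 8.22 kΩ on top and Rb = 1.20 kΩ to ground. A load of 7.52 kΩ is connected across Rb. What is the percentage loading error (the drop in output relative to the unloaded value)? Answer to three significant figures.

Unloaded V = 14.4 × 1.20/9.420 = 1.8344 V.
Loaded: Rb‖R_L = 1.035 kΩ, giving V = 14.4 × 1.035/9.255 = 1.6102 V.
Drop = (1.8344 − 1.6102) / 1.8344 = 12.2 %.

12.2 %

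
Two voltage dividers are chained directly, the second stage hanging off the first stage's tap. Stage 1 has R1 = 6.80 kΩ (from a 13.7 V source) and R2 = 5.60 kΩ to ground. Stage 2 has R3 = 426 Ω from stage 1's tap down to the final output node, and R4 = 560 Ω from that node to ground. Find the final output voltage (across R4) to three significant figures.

Stage 2 presents R3+R4 = 986.0 Ω as a load on stage 1's tap.
Stage 1's lower leg becomes R2‖(R3+R4) = 838.4 Ω, so V_mid = 13.7 × 838.4/7638 = 1.504 V.
Stage 2 is itself unloaded: V_out = V_mid × R4/(R3+R4) = 1.504 × 560/986.0 = 0.854 V.

V_out ≈ 0.854 V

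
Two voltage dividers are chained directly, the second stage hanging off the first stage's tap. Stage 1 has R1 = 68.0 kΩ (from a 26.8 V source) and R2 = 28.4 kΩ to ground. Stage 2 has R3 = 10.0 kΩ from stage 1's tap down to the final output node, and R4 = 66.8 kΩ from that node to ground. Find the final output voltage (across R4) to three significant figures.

V_out ≈ 5.45 V

Stage 2 presents R3+R4 = 76.80 kΩ as a load on stage 1's tap.
Stage 1's lower leg becomes R2‖(R3+R4) = 20.73 kΩ, so V_mid = 26.8 × 20.73/88.73 = 6.262 V.
Stage 2 is itself unloaded: V_out = V_mid × R4/(R3+R4) = 6.262 × 66.8/76.80 = 5.45 V.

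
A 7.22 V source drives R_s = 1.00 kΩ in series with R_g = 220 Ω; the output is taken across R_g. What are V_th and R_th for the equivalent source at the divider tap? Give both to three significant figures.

V_th = 1.30 V, R_th = 180 Ω

V_th is the open-circuit tap voltage: 7.22 × 220/(1000 + 220) = 1.30 V.
With the supply zeroed, R_s and R_g appear in parallel from the tap: R_th = R_s‖R_g = (1000 × 220)/1220 = 180 Ω.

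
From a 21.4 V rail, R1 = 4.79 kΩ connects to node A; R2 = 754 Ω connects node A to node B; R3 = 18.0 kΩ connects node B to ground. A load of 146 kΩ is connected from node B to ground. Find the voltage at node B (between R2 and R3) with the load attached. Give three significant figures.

V ≈ 15.9 V

At node B, R3 is in parallel with the load: R3‖R_L = 16020 Ω.
Below node A the resistance is R2 + (R3‖R_L) = 16780 Ω, so V_A = 21.4 × 16780/21570 = 16.65 V.
Then V_B = V_A × (R3‖R_L)/(R2 + R3‖R_L) = 16.65 × 16020/16780 = 15.9 V.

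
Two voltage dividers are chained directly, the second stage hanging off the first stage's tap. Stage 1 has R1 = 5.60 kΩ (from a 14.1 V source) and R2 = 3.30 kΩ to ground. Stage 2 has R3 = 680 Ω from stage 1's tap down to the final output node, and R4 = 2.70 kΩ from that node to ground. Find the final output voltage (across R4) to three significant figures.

V_out ≈ 2.59 V

Stage 2 presents R3+R4 = 3380 Ω as a load on stage 1's tap.
Stage 1's lower leg becomes R2‖(R3+R4) = 1670 Ω, so V_mid = 14.1 × 1670/7270 = 3.239 V.
Stage 2 is itself unloaded: V_out = V_mid × R4/(R3+R4) = 3.239 × 2700/3380 = 2.59 V.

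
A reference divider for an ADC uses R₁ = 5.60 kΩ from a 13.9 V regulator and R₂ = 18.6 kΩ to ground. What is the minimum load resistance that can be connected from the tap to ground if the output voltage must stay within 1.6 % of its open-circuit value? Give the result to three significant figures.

Output resistance R_th = R₁‖R₂ = (5.60 × 18.6)/24.20 = 4.304 kΩ.
The fractional drop is R_th/(R_th + R_L); requiring this ≤ 0.0160 gives R_L ≥ R_th(1/0.0160 − 1) = 4.304 × 61.50 = 265 kΩ.

R_L(min) ≈ 265 kΩ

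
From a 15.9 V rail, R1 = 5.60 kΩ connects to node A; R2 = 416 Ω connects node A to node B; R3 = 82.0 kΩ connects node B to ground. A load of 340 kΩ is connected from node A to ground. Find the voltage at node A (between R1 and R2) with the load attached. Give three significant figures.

V ≈ 14.7 V

Below node A the series string R2+R3 = 82420 Ω sits in parallel with the 340000 Ω load: 66340 Ω.
V_A = 15.9 × 66340/(5600 + 66340) = 14.7 V.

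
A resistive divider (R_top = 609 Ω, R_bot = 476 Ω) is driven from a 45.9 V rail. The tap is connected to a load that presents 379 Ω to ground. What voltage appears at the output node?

The load sits in parallel with R_bot: R_bot‖R_L = (476 × 379) / (476 + 379) = 211.0 Ω.
V_out = 45.9 × 211.0 / (609 + 211.0) = 45.9 × 211.0/820.0 = 11.8 V.
(Unloaded it would have been 20.1 V.)

V_out ≈ 11.8 V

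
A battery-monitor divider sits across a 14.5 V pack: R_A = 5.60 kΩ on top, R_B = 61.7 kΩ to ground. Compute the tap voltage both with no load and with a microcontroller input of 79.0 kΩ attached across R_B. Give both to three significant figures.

Open-circuit: V = 14.5 × 61.7/(5.60 + 61.7) = 13.3 V.
With the load, R_B becomes R_B‖R_L = 34.64 kΩ, so V = 14.5 × 34.64/40.24 = 12.5 V.

Unloaded: 13.3 V; loaded: 12.5 V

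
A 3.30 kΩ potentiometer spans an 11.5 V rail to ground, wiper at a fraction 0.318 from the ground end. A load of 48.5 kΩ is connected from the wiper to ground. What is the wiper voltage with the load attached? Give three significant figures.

V ≈ 3.60 V

The wiper splits the pot into (1−α)R = 2.251 kΩ above and αR = 1.049 kΩ below.
Lower section ‖ load = 1.027 kΩ.
V_wiper = 11.5 × 1.027/(2.251 + 1.027) = 3.60 V.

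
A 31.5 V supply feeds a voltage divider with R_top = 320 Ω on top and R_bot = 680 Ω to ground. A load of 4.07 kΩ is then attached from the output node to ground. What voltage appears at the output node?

V_out ≈ 20.3 V

The load sits in parallel with R_bot: R_bot‖R_L = (680 × 4070) / (680 + 4070) = 582.7 Ω.
V_out = 31.5 × 582.7 / (320 + 582.7) = 31.5 × 582.7/902.7 = 20.3 V.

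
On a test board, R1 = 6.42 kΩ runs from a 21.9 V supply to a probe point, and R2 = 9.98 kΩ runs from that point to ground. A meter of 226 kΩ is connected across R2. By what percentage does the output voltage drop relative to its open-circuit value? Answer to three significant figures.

1.70 %

The divider's output (Thévenin) resistance is R1‖R2 = 3.907 kΩ.
Fractional drop under load = R_th/(R_th + R_L) = 3.907 / (3.907 + 226) = 0.01699.
So the output falls by 1.70 %.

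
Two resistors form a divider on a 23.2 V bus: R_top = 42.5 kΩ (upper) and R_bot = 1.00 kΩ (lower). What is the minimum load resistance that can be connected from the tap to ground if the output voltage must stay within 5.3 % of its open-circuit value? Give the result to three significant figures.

Output resistance R_th = R_top‖R_bot = (42500 × 1000)/43500 = 977.0 Ω.
The fractional drop is R_th/(R_th + R_L); requiring this ≤ 0.0530 gives R_L ≥ R_th(1/0.0530 − 1) = 977.0 × 17.87 = 17.5 kΩ.

R_L(min) ≈ 17.5 kΩ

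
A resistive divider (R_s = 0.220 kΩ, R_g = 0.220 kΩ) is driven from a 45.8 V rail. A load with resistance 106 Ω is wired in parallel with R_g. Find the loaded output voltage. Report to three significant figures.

The load sits in parallel with R_g: R_g‖R_L = (220 × 106) / (220 + 106) = 71.53 Ω.
V_out = 45.8 × 71.53 / (220 + 71.53) = 45.8 × 71.53/291.5 = 11.2 V.

V_out ≈ 11.2 V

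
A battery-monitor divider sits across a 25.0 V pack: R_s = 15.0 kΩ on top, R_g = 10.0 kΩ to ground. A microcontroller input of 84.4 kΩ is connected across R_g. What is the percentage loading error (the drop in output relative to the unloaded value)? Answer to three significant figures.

6.64 %

The divider's output (Thévenin) resistance is R_s‖R_g = 6.000 kΩ.
Fractional drop under load = R_th/(R_th + R_L) = 6.000 / (6.000 + 84.4) = 0.06637.
So the output falls by 6.64 %.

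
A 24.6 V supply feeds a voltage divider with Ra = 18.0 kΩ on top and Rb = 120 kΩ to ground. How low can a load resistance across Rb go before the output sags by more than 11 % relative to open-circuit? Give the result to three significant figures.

Output resistance R_th = Ra‖Rb = (18.0 × 120)/138.0 = 15.65 kΩ.
The fractional drop is R_th/(R_th + R_L); requiring this ≤ 0.110 gives R_L ≥ R_th(1/0.110 − 1) = 15.65 × 8.091 = 127 kΩ.

R_L(min) ≈ 127 kΩ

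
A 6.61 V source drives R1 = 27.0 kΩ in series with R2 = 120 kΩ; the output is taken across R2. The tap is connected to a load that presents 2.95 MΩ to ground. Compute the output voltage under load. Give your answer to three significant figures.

V_out ≈ 5.36 V

The load sits in parallel with R2: R2‖R_L = (120 × 2950) / (120 + 2950) = 115.3 kΩ.
V_out = 6.61 × 115.3 / (27.0 + 115.3) = 6.61 × 115.3/142.3 = 5.36 V.
(Unloaded it would have been 5.40 V.)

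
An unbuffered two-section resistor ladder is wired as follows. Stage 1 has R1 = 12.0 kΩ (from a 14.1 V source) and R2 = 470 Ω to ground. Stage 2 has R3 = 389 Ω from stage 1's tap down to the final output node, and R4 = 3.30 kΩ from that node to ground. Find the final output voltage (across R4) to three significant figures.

Stage 2 presents R3+R4 = 3689 Ω as a load on stage 1's tap.
Stage 1's lower leg becomes R2‖(R3+R4) = 416.9 Ω, so V_mid = 14.1 × 416.9/12420 = 0.4734 V.
Stage 2 is itself unloaded: V_out = V_mid × R4/(R3+R4) = 0.4734 × 3300/3689 = 0.423 V.

V_out ≈ 0.423 V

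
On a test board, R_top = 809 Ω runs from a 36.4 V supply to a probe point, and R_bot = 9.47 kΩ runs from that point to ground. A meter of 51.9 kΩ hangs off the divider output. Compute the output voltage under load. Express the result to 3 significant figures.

The load sits in parallel with R_bot: R_bot‖R_L = (9470 × 51900) / (9470 + 51900) = 8009 Ω.
V_out = 36.4 × 8009 / (809 + 8009) = 36.4 × 8009/8818 = 33.1 V.

V_out ≈ 33.1 V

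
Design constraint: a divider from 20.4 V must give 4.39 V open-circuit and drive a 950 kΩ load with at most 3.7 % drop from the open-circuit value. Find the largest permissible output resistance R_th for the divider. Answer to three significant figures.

Loading drop = R_th/(R_th + R_L) ≤ 0.0370, so R_th ≤ R_L · ε/(1−ε) = 950 kΩ × 0.0370/0.9630 = 36.5 kΩ.
(Any R1, R2 with R2/(R1+R2) = 0.215 and R1‖R2 ≤ 36.5 kΩ will meet the spec.)

R_th ≤ 36.5 kΩ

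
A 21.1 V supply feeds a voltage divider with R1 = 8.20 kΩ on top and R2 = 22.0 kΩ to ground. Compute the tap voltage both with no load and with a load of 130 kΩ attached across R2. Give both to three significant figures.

Open-circuit: V = 21.1 × 22.0/(8.20 + 22.0) = 15.4 V.
With the load, R2 becomes R2‖R_L = 18.82 kΩ, so V = 21.1 × 18.82/27.02 = 14.7 V.

Unloaded: 15.4 V; loaded: 14.7 V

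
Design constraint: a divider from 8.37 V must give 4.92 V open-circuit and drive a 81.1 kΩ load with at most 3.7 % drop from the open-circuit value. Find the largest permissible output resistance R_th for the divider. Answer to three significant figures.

R_th ≤ 3.12 kΩ

Loading drop = R_th/(R_th + R_L) ≤ 0.0370, so R_th ≤ R_L · ε/(1−ε) = 81.1 kΩ × 0.0370/0.9630 = 3.12 kΩ.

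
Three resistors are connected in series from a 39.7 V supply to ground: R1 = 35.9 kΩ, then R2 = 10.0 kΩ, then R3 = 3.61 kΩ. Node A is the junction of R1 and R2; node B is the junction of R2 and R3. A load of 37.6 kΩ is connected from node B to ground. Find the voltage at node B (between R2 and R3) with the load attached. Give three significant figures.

V ≈ 2.66 V

At node B, R3 is in parallel with the load: R3‖R_L = 3.294 kΩ.
Below node A the resistance is R2 + (R3‖R_L) = 13.29 kΩ, so V_A = 39.7 × 13.29/49.19 = 10.73 V.
Then V_B = V_A × (R3‖R_L)/(R2 + R3‖R_L) = 10.73 × 3.294/13.29 = 2.66 V.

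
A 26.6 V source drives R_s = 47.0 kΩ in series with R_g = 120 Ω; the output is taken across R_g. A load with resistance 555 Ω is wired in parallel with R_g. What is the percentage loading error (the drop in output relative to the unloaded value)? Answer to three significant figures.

17.7 %

Unloaded V = 26.6 × 120/47120 = 0.06774 V.
Loaded: R_g‖R_L = 98.67 Ω, giving V = 26.6 × 98.67/47100 = 0.05572 V.
Drop = (0.06774 − 0.05572) / 0.06774 = 17.7 %.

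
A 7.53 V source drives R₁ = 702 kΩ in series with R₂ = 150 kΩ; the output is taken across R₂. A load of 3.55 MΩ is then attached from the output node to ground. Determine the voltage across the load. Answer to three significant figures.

The load sits in parallel with R₂: R₂‖R_L = (150 × 3550) / (150 + 3550) = 143.9 kΩ.
V_out = 7.53 × 143.9 / (702 + 143.9) = 7.53 × 143.9/845.9 = 1.28 V.

V_out ≈ 1.28 V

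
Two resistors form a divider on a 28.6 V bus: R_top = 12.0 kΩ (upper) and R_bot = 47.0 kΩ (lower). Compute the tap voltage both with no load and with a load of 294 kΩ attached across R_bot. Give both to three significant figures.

Unloaded: 22.8 V; loaded: 22.1 V

Open-circuit: V = 28.6 × 47.0/(12.0 + 47.0) = 22.8 V.
With the load, R_bot becomes R_bot‖R_L = 40.52 kΩ, so V = 28.6 × 40.52/52.52 = 22.1 V.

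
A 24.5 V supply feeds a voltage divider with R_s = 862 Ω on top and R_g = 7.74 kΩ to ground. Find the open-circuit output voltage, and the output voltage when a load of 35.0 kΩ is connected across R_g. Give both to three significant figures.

Unloaded: 22.0 V; loaded: 21.6 V

Open-circuit: V = 24.5 × 7740/(862 + 7740) = 22.0 V.
With the load, R_g becomes R_g‖R_L = 6338 Ω, so V = 24.5 × 6338/7200 = 21.6 V.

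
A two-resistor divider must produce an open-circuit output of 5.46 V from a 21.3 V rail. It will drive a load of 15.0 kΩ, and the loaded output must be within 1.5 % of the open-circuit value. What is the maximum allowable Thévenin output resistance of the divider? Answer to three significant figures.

Loading drop = R_th/(R_th + R_L) ≤ 0.0150, so R_th ≤ R_L · ε/(1−ε) = 15.0 kΩ × 0.0150/0.9850 = 228 Ω.

R_th ≤ 228 Ω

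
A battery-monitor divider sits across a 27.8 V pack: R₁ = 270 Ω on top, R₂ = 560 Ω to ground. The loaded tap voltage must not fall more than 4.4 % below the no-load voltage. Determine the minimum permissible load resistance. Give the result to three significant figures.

Output resistance R_th = R₁‖R₂ = (270 × 560)/830.0 = 182.2 Ω.
The fractional drop is R_th/(R_th + R_L); requiring this ≤ 0.0440 gives R_L ≥ R_th(1/0.0440 − 1) = 182.2 × 21.73 = 3.96 kΩ.

R_L(min) ≈ 3.96 kΩ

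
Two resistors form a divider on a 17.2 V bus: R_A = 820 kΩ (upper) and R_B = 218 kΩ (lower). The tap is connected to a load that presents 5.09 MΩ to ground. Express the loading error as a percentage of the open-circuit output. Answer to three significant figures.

The divider's output (Thévenin) resistance is R_A‖R_B = 172.2 kΩ.
Fractional drop under load = R_th/(R_th + R_L) = 172.2 / (172.2 + 5090) = 0.03273.
So the output falls by 3.27 %.

3.27 %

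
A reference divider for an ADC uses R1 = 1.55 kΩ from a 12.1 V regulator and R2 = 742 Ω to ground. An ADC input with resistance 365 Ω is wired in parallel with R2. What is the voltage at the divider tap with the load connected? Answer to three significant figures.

The load sits in parallel with R2: R2‖R_L = (742 × 365) / (742 + 365) = 244.7 Ω.
V_out = 12.1 × 244.7 / (1550 + 244.7) = 12.1 × 244.7/1795 = 1.65 V.
(Unloaded it would have been 3.92 V.)

V_out ≈ 1.65 V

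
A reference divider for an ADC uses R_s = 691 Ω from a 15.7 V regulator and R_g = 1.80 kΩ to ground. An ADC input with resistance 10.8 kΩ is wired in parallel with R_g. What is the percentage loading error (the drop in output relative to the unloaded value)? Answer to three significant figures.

The divider's output (Thévenin) resistance is R_s‖R_g = 499.3 Ω.
Fractional drop under load = R_th/(R_th + R_L) = 499.3 / (499.3 + 10800) = 0.04419.
So the output falls by 4.42 %.

4.42 %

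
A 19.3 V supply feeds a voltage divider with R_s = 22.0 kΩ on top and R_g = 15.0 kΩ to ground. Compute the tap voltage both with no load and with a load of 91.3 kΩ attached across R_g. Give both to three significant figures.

Unloaded: 7.82 V; loaded: 7.13 V

Open-circuit: V = 19.3 × 15.0/(22.0 + 15.0) = 7.82 V.
With the load, R_g becomes R_g‖R_L = 12.88 kΩ, so V = 19.3 × 12.88/34.88 = 7.13 V.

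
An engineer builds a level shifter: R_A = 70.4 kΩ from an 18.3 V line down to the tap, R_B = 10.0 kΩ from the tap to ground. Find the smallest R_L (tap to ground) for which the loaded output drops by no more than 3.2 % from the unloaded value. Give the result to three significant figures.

R_L(min) ≈ 265 kΩ

Output resistance R_th = R_A‖R_B = (70.4 × 10.0)/80.40 = 8.756 kΩ.
The fractional drop is R_th/(R_th + R_L); requiring this ≤ 0.0320 gives R_L ≥ R_th(1/0.0320 − 1) = 8.756 × 30.25 = 265 kΩ.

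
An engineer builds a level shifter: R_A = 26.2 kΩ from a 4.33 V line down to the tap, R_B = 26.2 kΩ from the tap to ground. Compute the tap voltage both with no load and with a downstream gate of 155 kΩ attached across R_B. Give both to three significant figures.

Open-circuit: V = 4.33 × 26.2/(26.2 + 26.2) = 2.17 V.
With the load, R_B becomes R_B‖R_L = 22.41 kΩ, so V = 4.33 × 22.41/48.61 = 2.00 V.

Unloaded: 2.17 V; loaded: 2.00 V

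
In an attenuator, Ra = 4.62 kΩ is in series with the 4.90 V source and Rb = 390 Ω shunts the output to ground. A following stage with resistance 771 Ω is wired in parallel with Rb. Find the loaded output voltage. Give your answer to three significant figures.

V_out ≈ 0.260 V

The load sits in parallel with Rb: Rb‖R_L = (390 × 771) / (390 + 771) = 259.0 Ω.
V_out = 4.90 × 259.0 / (4620 + 259.0) = 4.90 × 259.0/4879 = 0.260 V.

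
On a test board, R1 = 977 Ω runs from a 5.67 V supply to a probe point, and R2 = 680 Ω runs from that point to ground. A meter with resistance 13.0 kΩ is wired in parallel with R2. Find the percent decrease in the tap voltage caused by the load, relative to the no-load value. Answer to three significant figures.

2.99 %

The divider's output (Thévenin) resistance is R1‖R2 = 400.9 Ω.
Fractional drop under load = R_th/(R_th + R_L) = 400.9 / (400.9 + 13000) = 0.02992.
So the output falls by 2.99 %.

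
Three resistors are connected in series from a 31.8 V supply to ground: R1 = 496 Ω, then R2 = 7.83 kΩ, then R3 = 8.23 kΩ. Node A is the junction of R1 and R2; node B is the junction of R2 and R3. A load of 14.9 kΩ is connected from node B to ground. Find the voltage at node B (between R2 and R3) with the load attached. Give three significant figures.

V ≈ 12.4 V

At node B, R3 is in parallel with the load: R3‖R_L = 5302 Ω.
Below node A the resistance is R2 + (R3‖R_L) = 13130 Ω, so V_A = 31.8 × 13130/13630 = 30.64 V.
Then V_B = V_A × (R3‖R_L)/(R2 + R3‖R_L) = 30.64 × 5302/13130 = 12.4 V.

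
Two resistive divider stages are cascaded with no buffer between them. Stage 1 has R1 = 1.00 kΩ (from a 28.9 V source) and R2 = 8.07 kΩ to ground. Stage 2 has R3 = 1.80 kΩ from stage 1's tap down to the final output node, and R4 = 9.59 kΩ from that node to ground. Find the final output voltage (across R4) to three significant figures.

Stage 2 presents R3+R4 = 11.39 kΩ as a load on stage 1's tap.
Stage 1's lower leg becomes R2‖(R3+R4) = 4.723 kΩ, so V_mid = 28.9 × 4.723/5.723 = 23.85 V.
Stage 2 is itself unloaded: V_out = V_mid × R4/(R3+R4) = 23.85 × 9.59/11.39 = 20.1 V.

V_out ≈ 20.1 V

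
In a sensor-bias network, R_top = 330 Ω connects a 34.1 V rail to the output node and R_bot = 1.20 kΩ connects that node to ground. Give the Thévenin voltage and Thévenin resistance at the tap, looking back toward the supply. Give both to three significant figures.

V_th = 26.7 V, R_th = 259 Ω

V_th is the open-circuit tap voltage: 34.1 × 1200/(330 + 1200) = 26.7 V.
With the supply zeroed, R_top and R_bot appear in parallel from the tap: R_th = R_top‖R_bot = (330 × 1200)/1530 = 259 Ω.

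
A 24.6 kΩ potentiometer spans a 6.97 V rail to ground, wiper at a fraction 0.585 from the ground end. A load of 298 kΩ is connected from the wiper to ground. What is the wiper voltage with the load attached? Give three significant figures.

The wiper splits the pot into (1−α)R = 10.21 kΩ above and αR = 14.39 kΩ below.
Lower section ‖ load = 13.73 kΩ.
V_wiper = 6.97 × 13.73/(10.21 + 13.73) = 4.00 V.

V ≈ 4.00 V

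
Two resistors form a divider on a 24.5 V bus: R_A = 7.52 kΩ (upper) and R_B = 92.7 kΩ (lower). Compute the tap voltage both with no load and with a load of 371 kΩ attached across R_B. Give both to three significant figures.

Unloaded: 22.7 V; loaded: 22.2 V

Open-circuit: V = 24.5 × 92.7/(7.52 + 92.7) = 22.7 V.
With the load, R_B becomes R_B‖R_L = 74.17 kΩ, so V = 24.5 × 74.17/81.69 = 22.2 V.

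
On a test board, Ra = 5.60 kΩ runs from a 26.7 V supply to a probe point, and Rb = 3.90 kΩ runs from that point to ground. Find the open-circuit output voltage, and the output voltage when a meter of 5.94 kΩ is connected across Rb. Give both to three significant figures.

Open-circuit: V = 26.7 × 3.90/(5.60 + 3.90) = 11.0 V.
With the load, Rb becomes Rb‖R_L = 2.354 kΩ, so V = 26.7 × 2.354/7.954 = 7.90 V.

Unloaded: 11.0 V; loaded: 7.90 V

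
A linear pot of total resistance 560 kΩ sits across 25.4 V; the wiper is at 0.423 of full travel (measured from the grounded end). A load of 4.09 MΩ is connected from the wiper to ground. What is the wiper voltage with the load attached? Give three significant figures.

V ≈ 10.4 V

The wiper splits the pot into (1−α)R = 323.1 kΩ above and αR = 236.9 kΩ below.
Lower section ‖ load = 223.9 kΩ.
V_wiper = 25.4 × 223.9/(323.1 + 223.9) = 10.4 V.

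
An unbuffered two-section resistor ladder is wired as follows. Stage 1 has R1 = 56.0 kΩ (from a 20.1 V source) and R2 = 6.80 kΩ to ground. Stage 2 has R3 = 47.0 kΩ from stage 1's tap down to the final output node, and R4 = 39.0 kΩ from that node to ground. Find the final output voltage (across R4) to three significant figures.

V_out ≈ 0.922 V

Stage 2 presents R3+R4 = 86.00 kΩ as a load on stage 1's tap.
Stage 1's lower leg becomes R2‖(R3+R4) = 6.302 kΩ, so V_mid = 20.1 × 6.302/62.30 = 2.033 V.
Stage 2 is itself unloaded: V_out = V_mid × R4/(R3+R4) = 2.033 × 39.0/86.00 = 0.922 V.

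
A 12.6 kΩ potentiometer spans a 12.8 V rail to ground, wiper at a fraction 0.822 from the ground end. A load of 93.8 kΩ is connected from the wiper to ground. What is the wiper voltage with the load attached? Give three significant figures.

The wiper splits the pot into (1−α)R = 2.243 kΩ above and αR = 10.36 kΩ below.
Lower section ‖ load = 9.327 kΩ.
V_wiper = 12.8 × 9.327/(2.243 + 9.327) = 10.3 V.

V ≈ 10.3 V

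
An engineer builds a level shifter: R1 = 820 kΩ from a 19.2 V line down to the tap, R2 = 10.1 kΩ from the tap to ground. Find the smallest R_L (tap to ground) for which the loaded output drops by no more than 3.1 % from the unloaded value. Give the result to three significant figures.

Output resistance R_th = R1‖R2 = (820 × 10.1)/830.1 = 9.977 kΩ.
The fractional drop is R_th/(R_th + R_L); requiring this ≤ 0.0310 gives R_L ≥ R_th(1/0.0310 − 1) = 9.977 × 31.26 = 312 kΩ.

R_L(min) ≈ 312 kΩ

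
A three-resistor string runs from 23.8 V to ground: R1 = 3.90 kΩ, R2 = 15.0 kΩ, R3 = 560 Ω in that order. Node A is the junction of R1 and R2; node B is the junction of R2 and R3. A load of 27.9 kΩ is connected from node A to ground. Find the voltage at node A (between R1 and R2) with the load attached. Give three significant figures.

Below node A the series string R2+R3 = 15560 Ω sits in parallel with the 27900 Ω load: 9989 Ω.
V_A = 23.8 × 9989/(3900 + 9989) = 17.1 V.

V ≈ 17.1 V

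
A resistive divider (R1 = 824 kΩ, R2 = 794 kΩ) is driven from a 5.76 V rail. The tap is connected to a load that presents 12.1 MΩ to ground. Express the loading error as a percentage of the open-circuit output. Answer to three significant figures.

3.23 %

The divider's output (Thévenin) resistance is R1‖R2 = 404.4 kΩ.
Fractional drop under load = R_th/(R_th + R_L) = 404.4 / (404.4 + 12100) = 0.03234.
So the output falls by 3.23 %.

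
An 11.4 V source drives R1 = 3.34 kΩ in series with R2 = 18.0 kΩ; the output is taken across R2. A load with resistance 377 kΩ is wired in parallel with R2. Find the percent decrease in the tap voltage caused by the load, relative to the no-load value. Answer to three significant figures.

0.742 %

The divider's output (Thévenin) resistance is R1‖R2 = 2.817 kΩ.
Fractional drop under load = R_th/(R_th + R_L) = 2.817 / (2.817 + 377) = 0.007417.
So the output falls by 0.742 %.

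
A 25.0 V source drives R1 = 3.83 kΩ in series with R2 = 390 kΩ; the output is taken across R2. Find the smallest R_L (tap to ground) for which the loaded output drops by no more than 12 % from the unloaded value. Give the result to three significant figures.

Output resistance R_th = R1‖R2 = (3.83 × 390)/393.8 = 3.793 kΩ.
The fractional drop is R_th/(R_th + R_L); requiring this ≤ 0.120 gives R_L ≥ R_th(1/0.120 − 1) = 3.793 × 7.333 = 27.8 kΩ.

R_L(min) ≈ 27.8 kΩ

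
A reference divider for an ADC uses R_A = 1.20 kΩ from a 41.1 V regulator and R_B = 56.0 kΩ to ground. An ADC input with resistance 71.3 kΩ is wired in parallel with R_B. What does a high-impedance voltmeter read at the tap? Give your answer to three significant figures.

The load sits in parallel with R_B: R_B‖R_L = (56.0 × 71.3) / (56.0 + 71.3) = 31.37 kΩ.
V_out = 41.1 × 31.37 / (1.20 + 31.37) = 41.1 × 31.37/32.57 = 39.6 V.

V_out ≈ 39.6 V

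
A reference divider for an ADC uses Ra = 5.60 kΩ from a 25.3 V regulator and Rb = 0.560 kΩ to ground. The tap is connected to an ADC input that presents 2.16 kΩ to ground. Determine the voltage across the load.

The load sits in parallel with Rb: Rb‖R_L = (560 × 2160) / (560 + 2160) = 444.7 Ω.
V_out = 25.3 × 444.7 / (5600 + 444.7) = 25.3 × 444.7/6045 = 1.86 V.

V_out ≈ 1.86 V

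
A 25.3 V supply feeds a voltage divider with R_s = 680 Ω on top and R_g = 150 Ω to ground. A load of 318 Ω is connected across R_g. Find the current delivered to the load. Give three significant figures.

I_L ≈ 10.4 mA

R_g‖R_L = 101.9 Ω; V_out = 25.3 × 101.9/781.9 = 3.298 V.
I_L = V_out / R_L = 3.298 / 318 Ω = 10.4 mA.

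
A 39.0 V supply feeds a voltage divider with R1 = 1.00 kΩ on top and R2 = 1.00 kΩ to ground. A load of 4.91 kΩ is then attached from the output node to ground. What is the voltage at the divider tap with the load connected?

V_out ≈ 17.7 V

The load sits in parallel with R2: R2‖R_L = (1.00 × 4.91) / (1.00 + 4.91) = 0.8308 kΩ.
V_out = 39.0 × 0.8308 / (1.00 + 0.8308) = 39.0 × 0.8308/1.831 = 17.7 V.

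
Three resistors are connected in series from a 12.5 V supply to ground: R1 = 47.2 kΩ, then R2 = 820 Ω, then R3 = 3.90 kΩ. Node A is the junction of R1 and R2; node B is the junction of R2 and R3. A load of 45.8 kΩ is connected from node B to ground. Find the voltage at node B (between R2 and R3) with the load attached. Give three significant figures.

At node B, R3 is in parallel with the load: R3‖R_L = 3594 Ω.
Below node A the resistance is R2 + (R3‖R_L) = 4414 Ω, so V_A = 12.5 × 4414/51610 = 1.069 V.
Then V_B = V_A × (R3‖R_L)/(R2 + R3‖R_L) = 1.069 × 3594/4414 = 0.870 V.

V ≈ 0.870 V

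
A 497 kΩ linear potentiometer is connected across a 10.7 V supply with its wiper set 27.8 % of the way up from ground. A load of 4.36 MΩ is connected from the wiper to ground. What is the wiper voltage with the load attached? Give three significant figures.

V ≈ 2.91 V

The wiper splits the pot into (1−α)R = 358.8 kΩ above and αR = 138.2 kΩ below.
Lower section ‖ load = 133.9 kΩ.
V_wiper = 10.7 × 133.9/(358.8 + 133.9) = 2.91 V.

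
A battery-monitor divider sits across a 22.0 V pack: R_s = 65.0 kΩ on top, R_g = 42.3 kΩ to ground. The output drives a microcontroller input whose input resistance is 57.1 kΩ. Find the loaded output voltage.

V_out ≈ 5.99 V

The load sits in parallel with R_g: R_g‖R_L = (42.3 × 57.1) / (42.3 + 57.1) = 24.30 kΩ.
V_out = 22.0 × 24.30 / (65.0 + 24.30) = 22.0 × 24.30/89.30 = 5.99 V.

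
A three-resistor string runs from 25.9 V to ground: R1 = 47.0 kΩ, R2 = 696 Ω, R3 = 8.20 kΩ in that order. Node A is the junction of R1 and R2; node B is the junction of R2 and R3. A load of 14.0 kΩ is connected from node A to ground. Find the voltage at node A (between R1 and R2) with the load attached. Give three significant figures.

V ≈ 2.69 V

Below node A the series string R2+R3 = 8896 Ω sits in parallel with the 14000 Ω load: 5440 Ω.
V_A = 25.9 × 5440/(47000 + 5440) = 2.69 V.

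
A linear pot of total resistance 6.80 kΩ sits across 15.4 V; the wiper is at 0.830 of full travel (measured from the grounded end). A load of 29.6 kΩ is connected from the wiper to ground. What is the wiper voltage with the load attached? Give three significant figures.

V ≈ 12.4 V

The wiper splits the pot into (1−α)R = 1.156 kΩ above and αR = 5.644 kΩ below.
Lower section ‖ load = 4.740 kΩ.
V_wiper = 15.4 × 4.740/(1.156 + 4.740) = 12.4 V.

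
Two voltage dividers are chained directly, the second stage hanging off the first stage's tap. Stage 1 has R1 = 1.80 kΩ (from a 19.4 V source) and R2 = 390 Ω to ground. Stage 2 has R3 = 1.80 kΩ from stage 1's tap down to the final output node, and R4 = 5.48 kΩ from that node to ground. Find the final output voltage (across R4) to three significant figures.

V_out ≈ 2.49 V

Stage 2 presents R3+R4 = 7280 Ω as a load on stage 1's tap.
Stage 1's lower leg becomes R2‖(R3+R4) = 370.2 Ω, so V_mid = 19.4 × 370.2/2170 = 3.309 V.
Stage 2 is itself unloaded: V_out = V_mid × R4/(R3+R4) = 3.309 × 5480/7280 = 2.49 V.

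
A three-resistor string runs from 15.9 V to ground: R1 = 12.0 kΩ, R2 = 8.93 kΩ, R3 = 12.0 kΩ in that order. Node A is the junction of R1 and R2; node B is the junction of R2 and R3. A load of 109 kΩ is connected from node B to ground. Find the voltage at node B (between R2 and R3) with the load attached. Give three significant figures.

V ≈ 5.42 V

At node B, R3 is in parallel with the load: R3‖R_L = 10.81 kΩ.
Below node A the resistance is R2 + (R3‖R_L) = 19.74 kΩ, so V_A = 15.9 × 19.74/31.74 = 9.889 V.
Then V_B = V_A × (R3‖R_L)/(R2 + R3‖R_L) = 9.889 × 10.81/19.74 = 5.42 V.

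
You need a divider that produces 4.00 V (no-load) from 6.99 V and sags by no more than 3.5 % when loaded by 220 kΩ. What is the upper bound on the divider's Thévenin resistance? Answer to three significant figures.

Loading drop = R_th/(R_th + R_L) ≤ 0.0350, so R_th ≤ R_L · ε/(1−ε) = 220 kΩ × 0.0350/0.9650 = 7.98 kΩ.
(Any R1, R2 with R2/(R1+R2) = 0.572 and R1‖R2 ≤ 7.98 kΩ will meet the spec.)

R_th ≤ 7.98 kΩ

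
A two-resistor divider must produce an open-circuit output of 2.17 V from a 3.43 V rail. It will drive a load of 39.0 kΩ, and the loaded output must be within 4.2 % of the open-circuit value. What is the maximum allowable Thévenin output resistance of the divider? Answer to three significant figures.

Loading drop = R_th/(R_th + R_L) ≤ 0.0420, so R_th ≤ R_L · ε/(1−ε) = 39.0 kΩ × 0.0420/0.9580 = 1.71 kΩ.

R_th ≤ 1.71 kΩ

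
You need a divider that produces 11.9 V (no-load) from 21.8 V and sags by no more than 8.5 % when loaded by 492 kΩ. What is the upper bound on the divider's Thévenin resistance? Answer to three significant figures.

Loading drop = R_th/(R_th + R_L) ≤ 0.0850, so R_th ≤ R_L · ε/(1−ε) = 492 kΩ × 0.0850/0.9150 = 45.7 kΩ.

R_th ≤ 45.7 kΩ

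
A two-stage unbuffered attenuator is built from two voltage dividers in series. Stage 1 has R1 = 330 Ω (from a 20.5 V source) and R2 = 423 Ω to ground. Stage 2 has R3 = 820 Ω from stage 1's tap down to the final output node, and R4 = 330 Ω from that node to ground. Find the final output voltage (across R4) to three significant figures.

V_out ≈ 2.85 V

Stage 2 presents R3+R4 = 1150 Ω as a load on stage 1's tap.
Stage 1's lower leg becomes R2‖(R3+R4) = 309.2 Ω, so V_mid = 20.5 × 309.2/639.2 = 9.917 V.
Stage 2 is itself unloaded: V_out = V_mid × R4/(R3+R4) = 9.917 × 330/1150 = 2.85 V.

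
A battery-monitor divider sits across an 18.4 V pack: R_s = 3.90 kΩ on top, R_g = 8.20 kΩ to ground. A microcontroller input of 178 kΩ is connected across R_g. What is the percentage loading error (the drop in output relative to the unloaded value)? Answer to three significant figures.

The divider's output (Thévenin) resistance is R_s‖R_g = 2.643 kΩ.
Fractional drop under load = R_th/(R_th + R_L) = 2.643 / (2.643 + 178) = 0.01463.
So the output falls by 1.46 %.

1.46 %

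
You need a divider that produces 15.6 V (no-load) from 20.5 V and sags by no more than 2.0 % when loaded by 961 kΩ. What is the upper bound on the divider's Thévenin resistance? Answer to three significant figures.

R_th ≤ 19.6 kΩ

Loading drop = R_th/(R_th + R_L) ≤ 0.0200, so R_th ≤ R_L · ε/(1−ε) = 961 kΩ × 0.0200/0.9800 = 19.6 kΩ.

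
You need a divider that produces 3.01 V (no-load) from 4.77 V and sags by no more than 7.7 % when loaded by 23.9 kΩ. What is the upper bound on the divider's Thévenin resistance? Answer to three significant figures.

R_th ≤ 1.99 kΩ

Loading drop = R_th/(R_th + R_L) ≤ 0.0770, so R_th ≤ R_L · ε/(1−ε) = 23.9 kΩ × 0.0770/0.9230 = 1.99 kΩ.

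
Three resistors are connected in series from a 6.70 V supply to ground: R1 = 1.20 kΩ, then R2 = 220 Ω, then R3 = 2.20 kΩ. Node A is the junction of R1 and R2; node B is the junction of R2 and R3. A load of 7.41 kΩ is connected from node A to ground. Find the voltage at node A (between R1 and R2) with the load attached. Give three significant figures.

V ≈ 4.04 V

Below node A the series string R2+R3 = 2420 Ω sits in parallel with the 7410 Ω load: 1824 Ω.
V_A = 6.70 × 1824/(1200 + 1824) = 4.04 V.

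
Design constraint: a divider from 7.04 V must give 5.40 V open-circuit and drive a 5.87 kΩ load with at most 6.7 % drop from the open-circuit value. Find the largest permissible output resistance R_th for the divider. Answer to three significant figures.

R_th ≤ 422 Ω

Loading drop = R_th/(R_th + R_L) ≤ 0.0670, so R_th ≤ R_L · ε/(1−ε) = 5.87 kΩ × 0.0670/0.9330 = 422 Ω.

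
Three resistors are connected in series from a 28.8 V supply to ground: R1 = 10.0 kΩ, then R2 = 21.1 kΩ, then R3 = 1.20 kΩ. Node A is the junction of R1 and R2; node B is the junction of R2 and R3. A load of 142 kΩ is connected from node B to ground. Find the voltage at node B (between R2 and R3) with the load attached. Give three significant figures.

V ≈ 1.06 V

At node B, R3 is in parallel with the load: R3‖R_L = 1.190 kΩ.
Below node A the resistance is R2 + (R3‖R_L) = 22.29 kΩ, so V_A = 28.8 × 22.29/32.29 = 19.88 V.
Then V_B = V_A × (R3‖R_L)/(R2 + R3‖R_L) = 19.88 × 1.190/22.29 = 1.06 V.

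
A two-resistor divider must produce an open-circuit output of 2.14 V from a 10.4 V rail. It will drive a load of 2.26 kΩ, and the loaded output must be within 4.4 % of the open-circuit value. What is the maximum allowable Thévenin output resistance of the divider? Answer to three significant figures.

Loading drop = R_th/(R_th + R_L) ≤ 0.0440, so R_th ≤ R_L · ε/(1−ε) = 2.26 kΩ × 0.0440/0.9560 = 104 Ω.

R_th ≤ 104 Ω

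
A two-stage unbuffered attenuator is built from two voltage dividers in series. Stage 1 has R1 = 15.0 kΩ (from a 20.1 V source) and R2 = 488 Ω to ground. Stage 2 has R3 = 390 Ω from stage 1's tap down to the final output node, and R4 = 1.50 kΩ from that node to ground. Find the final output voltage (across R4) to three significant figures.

V_out ≈ 0.402 V

Stage 2 presents R3+R4 = 1890 Ω as a load on stage 1's tap.
Stage 1's lower leg becomes R2‖(R3+R4) = 387.9 Ω, so V_mid = 20.1 × 387.9/15390 = 0.5066 V.
Stage 2 is itself unloaded: V_out = V_mid × R4/(R3+R4) = 0.5066 × 1500/1890 = 0.402 V.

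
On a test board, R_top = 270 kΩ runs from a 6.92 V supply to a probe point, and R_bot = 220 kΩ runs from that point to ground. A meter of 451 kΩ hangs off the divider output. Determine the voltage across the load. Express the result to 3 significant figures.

The load sits in parallel with R_bot: R_bot‖R_L = (220 × 451) / (220 + 451) = 147.9 kΩ.
V_out = 6.92 × 147.9 / (270 + 147.9) = 6.92 × 147.9/417.9 = 2.45 V.

V_out ≈ 2.45 V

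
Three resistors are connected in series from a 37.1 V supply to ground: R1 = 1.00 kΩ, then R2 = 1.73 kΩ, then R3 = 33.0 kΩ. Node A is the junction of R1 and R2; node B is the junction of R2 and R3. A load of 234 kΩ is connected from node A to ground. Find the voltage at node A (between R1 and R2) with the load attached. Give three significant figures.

Below node A the series string R2+R3 = 34.73 kΩ sits in parallel with the 234 kΩ load: 30.24 kΩ.
V_A = 37.1 × 30.24/(1.00 + 30.24) = 35.9 V.

V ≈ 35.9 V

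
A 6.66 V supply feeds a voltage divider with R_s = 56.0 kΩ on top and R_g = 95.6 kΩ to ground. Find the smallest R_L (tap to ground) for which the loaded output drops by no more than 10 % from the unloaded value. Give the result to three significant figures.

Output resistance R_th = R_s‖R_g = (56.0 × 95.6)/151.6 = 35.31 kΩ.
The fractional drop is R_th/(R_th + R_L); requiring this ≤ 0.100 gives R_L ≥ R_th(1/0.100 − 1) = 35.31 × 9.000 = 318 kΩ.

R_L(min) ≈ 318 kΩ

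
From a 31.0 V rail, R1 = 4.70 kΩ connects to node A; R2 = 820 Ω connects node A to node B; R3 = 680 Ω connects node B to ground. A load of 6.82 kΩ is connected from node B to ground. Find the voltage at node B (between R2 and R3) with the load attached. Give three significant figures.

V ≈ 3.12 V

At node B, R3 is in parallel with the load: R3‖R_L = 618.3 Ω.
Below node A the resistance is R2 + (R3‖R_L) = 1438 Ω, so V_A = 31.0 × 1438/6138 = 7.264 V.
Then V_B = V_A × (R3‖R_L)/(R2 + R3‖R_L) = 7.264 × 618.3/1438 = 3.12 V.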